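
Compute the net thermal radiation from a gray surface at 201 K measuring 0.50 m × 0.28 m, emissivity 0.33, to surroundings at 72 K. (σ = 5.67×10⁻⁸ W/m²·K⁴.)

A = 0.50 × 0.28 = 0.140 m².
Q = εσA(T⁴ − T_s⁴). T⁴ − T_s⁴ = (201)⁴ − (72)⁴ = 1.63×10^9 − 2.69×10^7 = 1.61×10^9 K⁴.
Q = 0.33 × 5.67×10⁻⁸ × 0.140 × 1.61×10^9 = 4.21 W.

Q ≈ 4.21 W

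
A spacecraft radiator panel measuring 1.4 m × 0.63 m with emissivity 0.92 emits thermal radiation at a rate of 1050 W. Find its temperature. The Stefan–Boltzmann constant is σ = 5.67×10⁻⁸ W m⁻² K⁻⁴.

T ≈ 389 K

A = 1.4 × 0.63 = 0.882 m².
From P = εσAT⁴, T = (P / εσA)^(1/4) = (1050 / (0.92 × 5.67×10⁻⁸ × 0.882))^(1/4).
T = (2.28×10^10)^(1/4) = 389 K.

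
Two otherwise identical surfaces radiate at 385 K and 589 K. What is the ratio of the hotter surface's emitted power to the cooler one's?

P ∝ T⁴, so the ratio is (589/385)⁴ = (1.530)⁴ = 5.48.

ratio ≈ 5.48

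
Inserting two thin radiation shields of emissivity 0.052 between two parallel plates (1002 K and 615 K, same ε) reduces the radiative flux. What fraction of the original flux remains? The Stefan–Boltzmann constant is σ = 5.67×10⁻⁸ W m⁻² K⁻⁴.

ratio ≈ 0.333

With N identical shields there are N+1 = 3 gaps in series, each with the same radiative resistance, so the flux falls to 1/(N+1) of its unshielded value.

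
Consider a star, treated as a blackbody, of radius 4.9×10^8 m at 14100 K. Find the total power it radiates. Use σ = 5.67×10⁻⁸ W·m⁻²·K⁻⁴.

P ≈ 6.76×10^27 W

A = 4πr² = 4π × (4.9×10^8)² = 3.02×10^18 m².
P = σAT⁴ = 5.67×10⁻⁸ × 3.02×10^18 × (14100)⁴ = 5.67×10⁻⁸ × 3.02×10^18 × 3.95×10^16.
P = 6.76×10^27 W.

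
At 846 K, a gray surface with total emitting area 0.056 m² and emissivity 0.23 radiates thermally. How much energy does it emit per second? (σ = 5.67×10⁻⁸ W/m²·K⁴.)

Stefan–Boltzmann: P = εσAT⁴ = 0.23 × 5.67×10⁻⁸ × 0.0560 × (846)⁴ = 0.23 × 5.67×10⁻⁸ × 0.0560 × 5.12×10^11.
P = 374 W.

P ≈ 374 W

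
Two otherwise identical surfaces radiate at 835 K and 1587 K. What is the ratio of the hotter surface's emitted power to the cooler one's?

P ∝ T⁴, so the ratio is (1587/835)⁴ = (1.901)⁴ = 13.0.

ratio ≈ 13.0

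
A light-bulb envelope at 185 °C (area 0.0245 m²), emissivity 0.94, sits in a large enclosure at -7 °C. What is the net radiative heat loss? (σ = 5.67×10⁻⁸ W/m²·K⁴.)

Convert: 185 °C = 458 K; -7 °C = 266 K.
Q = εσA(T⁴ − T_s⁴). T⁴ − T_s⁴ = (458)⁴ − (266)⁴ = 4.40×10^10 − 5.01×10^9 = 3.90×10^10 K⁴.
Q = 0.94 × 5.67×10⁻⁸ × 0.0245 × 3.90×10^10 = 50.9 W.

Q ≈ 50.9 W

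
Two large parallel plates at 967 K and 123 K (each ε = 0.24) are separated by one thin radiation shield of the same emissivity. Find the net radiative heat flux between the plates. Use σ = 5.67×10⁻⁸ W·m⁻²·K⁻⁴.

Each of the 2 gaps contributes resistance (2/ε − 1) = 2/0.24 − 1 = 7.333; total = 14.67.
q = σ(T₁⁴ − T₂⁴) / 14.67 = 5.67×10⁻⁸ × 8.74×10^11 / 14.67 = 3380 W/m².

q ≈ 3380 W/m²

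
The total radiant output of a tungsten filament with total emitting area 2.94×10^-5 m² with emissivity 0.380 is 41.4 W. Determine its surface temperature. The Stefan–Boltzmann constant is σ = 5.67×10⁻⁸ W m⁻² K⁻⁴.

From P = εσAT⁴, T = (P / εσA)^(1/4) = (41.4 / (0.380 × 5.67×10⁻⁸ × 2.94×10^-5))^(1/4).
T = (6.54×10^13)^(1/4) = 2840 K.

T ≈ 2840 K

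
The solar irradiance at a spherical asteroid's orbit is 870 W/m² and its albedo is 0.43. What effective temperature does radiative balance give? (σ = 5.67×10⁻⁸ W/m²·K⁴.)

Power absorbed = (1−a)S·πR²; power emitted = 4πR²σT⁴. Equating and cancelling πR²:
T = ((1−a)S / 4σ)^(1/4) = (496 / (4 × 5.67×10⁻⁸))^(1/4) = (2.19×10^9)^(1/4).
T = 216 K.

T ≈ 216 K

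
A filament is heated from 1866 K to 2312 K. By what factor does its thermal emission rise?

P ∝ T⁴, so the ratio is (2312/1866)⁴ = (1.239)⁴ = 2.36.

ratio ≈ 2.36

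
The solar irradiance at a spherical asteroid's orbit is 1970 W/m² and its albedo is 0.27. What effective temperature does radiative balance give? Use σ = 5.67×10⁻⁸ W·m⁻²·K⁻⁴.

T ≈ 282 K

Power absorbed = (1−a)S·πR²; power emitted = 4πR²σT⁴. Equating and cancelling πR²:
T = ((1−a)S / 4σ)^(1/4) = (1440 / (4 × 5.67×10⁻⁸))^(1/4) = (6.34×10^9)^(1/4).
T = 282 K.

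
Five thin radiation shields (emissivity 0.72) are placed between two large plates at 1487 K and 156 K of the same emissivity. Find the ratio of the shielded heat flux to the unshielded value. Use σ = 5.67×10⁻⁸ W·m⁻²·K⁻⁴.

ratio ≈ 0.167

With N identical shields there are N+1 = 6 gaps in series, each with the same radiative resistance, so the flux falls to 1/(N+1) of its unshielded value.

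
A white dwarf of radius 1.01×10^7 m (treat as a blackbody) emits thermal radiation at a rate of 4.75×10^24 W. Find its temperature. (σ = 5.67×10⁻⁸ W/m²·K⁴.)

T ≈ 16000 K

A = 4πr² = 4π × (1.01×10^7)² = 1.28×10^15 m².
From P = σAT⁴, T = (P / σA)^(1/4) = (4.75×10^24 / (5.67×10⁻⁸ × 1.28×10^15))^(1/4).
T = (6.54×10^16)^(1/4) = 16000 K.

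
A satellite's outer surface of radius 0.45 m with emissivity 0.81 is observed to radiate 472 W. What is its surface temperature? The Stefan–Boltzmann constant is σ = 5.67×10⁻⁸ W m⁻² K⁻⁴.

A = 4πr² = 4π × (0.45)² = 2.54 m².
From P = εσAT⁴, T = (P / εσA)^(1/4) = (472 / (0.81 × 5.67×10⁻⁸ × 2.54))^(1/4).
T = (4.04×10^9)^(1/4) = 252 K.

T ≈ 252 K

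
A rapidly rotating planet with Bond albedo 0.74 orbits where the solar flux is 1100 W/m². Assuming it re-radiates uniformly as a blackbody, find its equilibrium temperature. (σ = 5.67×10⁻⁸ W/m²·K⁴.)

T ≈ 188 K

Power absorbed = (1−a)S·πR²; power emitted = 4πR²σT⁴. Equating and cancelling πR²:
T = ((1−a)S / 4σ)^(1/4) = (286 / (4 × 5.67×10⁻⁸))^(1/4) = (1.26×10^9)^(1/4).
T = 188 K.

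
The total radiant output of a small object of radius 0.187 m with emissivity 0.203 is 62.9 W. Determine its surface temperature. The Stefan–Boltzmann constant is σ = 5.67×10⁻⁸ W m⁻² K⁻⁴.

T ≈ 334 K

A = 4πr² = 4π × (0.187)² = 0.439 m².
From P = εσAT⁴, T = (P / εσA)^(1/4) = (62.9 / (0.203 × 5.67×10⁻⁸ × 0.439))^(1/4).
T = (1.24×10^10)^(1/4) = 334 K.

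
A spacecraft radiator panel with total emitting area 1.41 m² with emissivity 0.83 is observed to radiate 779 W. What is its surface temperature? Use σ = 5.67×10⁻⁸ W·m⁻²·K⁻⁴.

T ≈ 329 K

From P = εσAT⁴, T = (P / εσA)^(1/4) = (779 / (0.83 × 5.67×10⁻⁸ × 1.41))^(1/4).
T = (1.17×10^10)^(1/4) = 329 K.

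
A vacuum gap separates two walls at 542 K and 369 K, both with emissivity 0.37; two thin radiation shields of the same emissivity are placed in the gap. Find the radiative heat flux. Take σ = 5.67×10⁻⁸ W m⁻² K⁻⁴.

Each of the 3 gaps contributes resistance (2/ε − 1) = 2/0.37 − 1 = 4.405; total = 13.22.
q = σ(T₁⁴ − T₂⁴) / 13.22 = 5.67×10⁻⁸ × 6.78×10^10 / 13.22 = 291 W/m².

q ≈ 291 W/m²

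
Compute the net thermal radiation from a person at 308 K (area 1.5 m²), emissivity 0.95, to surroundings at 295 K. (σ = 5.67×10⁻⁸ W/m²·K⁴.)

Q ≈ 115 W

Q = εσA(T⁴ − T_s⁴). T⁴ − T_s⁴ = (308)⁴ − (295)⁴ = 9.00×10^9 − 7.57×10^9 = 1.43×10^9 K⁴.
Q = 0.95 × 5.67×10⁻⁸ × 1.50 × 1.43×10^9 = 115 W.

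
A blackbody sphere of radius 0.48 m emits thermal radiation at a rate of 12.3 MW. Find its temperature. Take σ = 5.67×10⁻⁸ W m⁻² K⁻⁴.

T ≈ 2940 K

A = 4πr² = 4π × (0.48)² = 2.90 m².
From P = σAT⁴, T = (P / σA)^(1/4) = (1.23×10^7 / (5.67×10⁻⁸ × 2.90))^(1/4).
T = (7.49×10^13)^(1/4) = 2940 K.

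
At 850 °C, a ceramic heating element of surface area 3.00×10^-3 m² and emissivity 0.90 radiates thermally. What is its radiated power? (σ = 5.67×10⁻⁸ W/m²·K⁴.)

P ≈ 243 W

850 °C = 1123 K.
P = εσAT⁴ = 0.90 × 5.67×10⁻⁸ × 3.00×10^-3 × (1123)⁴ = 0.90 × 5.67×10⁻⁸ × 3.00×10^-3 × 1.59×10^12.
P = 243 W.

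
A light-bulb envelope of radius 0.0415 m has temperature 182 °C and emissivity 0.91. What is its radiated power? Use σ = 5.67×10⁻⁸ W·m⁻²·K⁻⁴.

A = 4πr² = 4π × (0.0415)² = 0.0216 m².
182 °C = 455 K.
Stefan–Boltzmann: P = εσAT⁴ = 0.91 × 5.67×10⁻⁸ × 0.0216 × (455)⁴ = 0.91 × 5.67×10⁻⁸ × 0.0216 × 4.29×10^10.
P = 47.9 W.

P ≈ 47.9 W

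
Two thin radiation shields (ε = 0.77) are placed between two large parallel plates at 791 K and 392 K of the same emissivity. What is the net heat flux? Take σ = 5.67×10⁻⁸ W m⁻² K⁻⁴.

Each of the 3 gaps contributes resistance (2/ε − 1) = 2/0.77 − 1 = 1.597; total = 4.792.
q = σ(T₁⁴ − T₂⁴) / 4.792 = 5.67×10⁻⁸ × 3.68×10^11 / 4.792 = 4350 W/m².

q ≈ 4350 W/m²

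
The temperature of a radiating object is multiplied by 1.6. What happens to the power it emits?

factor ≈ 6.55

P ∝ T⁴, so the power scales as (1.6)⁴ = 6.55.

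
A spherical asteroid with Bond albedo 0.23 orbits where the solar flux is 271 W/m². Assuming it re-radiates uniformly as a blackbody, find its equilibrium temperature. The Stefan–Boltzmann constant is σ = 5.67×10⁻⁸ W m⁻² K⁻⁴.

Power absorbed = (1−a)S·πR²; power emitted = 4πR²σT⁴. Equating and cancelling πR²:
T = ((1−a)S / 4σ)^(1/4) = (209 / (4 × 5.67×10⁻⁸))^(1/4) = (9.20×10^8)^(1/4).
T = 174 K.

T ≈ 174 K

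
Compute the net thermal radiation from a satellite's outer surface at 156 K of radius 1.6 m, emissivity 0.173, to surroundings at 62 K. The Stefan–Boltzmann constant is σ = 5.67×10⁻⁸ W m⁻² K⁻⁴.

A = 4πr² = 4π × (1.6)² = 32.2 m².
Q = εσA(T⁴ − T_s⁴). T⁴ − T_s⁴ = (156)⁴ − (62)⁴ = 5.92×10^8 − 1.48×10^7 = 5.77×10^8 K⁴.
Q = 0.173 × 5.67×10⁻⁸ × 32.2 × 5.77×10^8 = 182 W.

Q ≈ 182 W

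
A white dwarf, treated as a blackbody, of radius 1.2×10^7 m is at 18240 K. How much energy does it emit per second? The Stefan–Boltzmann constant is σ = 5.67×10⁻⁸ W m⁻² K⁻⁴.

P ≈ 1.14×10^25 W

A = 4πr² = 4π × (1.2×10^7)² = 1.81×10^15 m².
P = σAT⁴ = 5.67×10⁻⁸ × 1.81×10^15 × (18240)⁴ = 5.67×10⁻⁸ × 1.81×10^15 × 1.11×10^17.
P = 1.14×10^25 W.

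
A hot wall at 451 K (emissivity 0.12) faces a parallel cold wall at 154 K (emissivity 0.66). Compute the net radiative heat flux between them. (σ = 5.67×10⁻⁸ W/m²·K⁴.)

q ≈ 262 W/m²

For two large parallel gray plates, q = σ(T₁⁴ − T₂⁴) / (1/ε₁ + 1/ε₂ − 1).
1/ε₁ + 1/ε₂ − 1 = 1/0.12 + 1/0.66 − 1 = 8.848.
T₁⁴ − T₂⁴ = 4.14×10^10 − 5.62×10^8 = 4.08×10^10 K⁴.
q = 5.67×10⁻⁸ × 4.08×10^10 / 8.848 = 262 W/m².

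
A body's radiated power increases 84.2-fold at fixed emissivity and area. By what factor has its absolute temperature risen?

P ∝ T⁴ ⇒ T ∝ P^(1/4), so T scales by (84.2)^(1/4) = 3.03.

factor ≈ 3.03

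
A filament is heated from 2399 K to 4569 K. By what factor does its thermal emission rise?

P ∝ T⁴, so the ratio is (4569/2399)⁴ = (1.905)⁴ = 13.2.

ratio ≈ 13.2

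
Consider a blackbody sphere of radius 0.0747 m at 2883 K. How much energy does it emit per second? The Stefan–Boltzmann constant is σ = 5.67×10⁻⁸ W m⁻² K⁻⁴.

A = 4πr² = 4π × (0.0747)² = 0.0701 m².
P = σAT⁴ = 5.67×10⁻⁸ × 0.0701 × (2883)⁴ = 5.67×10⁻⁸ × 0.0701 × 6.91×10^13.
P = 2.75×10^5 W.

P ≈ 2.75×10^5 W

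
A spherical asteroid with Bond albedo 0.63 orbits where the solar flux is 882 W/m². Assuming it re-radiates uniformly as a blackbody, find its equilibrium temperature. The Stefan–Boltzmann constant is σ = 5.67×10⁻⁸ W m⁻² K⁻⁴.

Power absorbed = (1−a)S·πR²; power emitted = 4πR²σT⁴. Equating and cancelling πR²:
T = ((1−a)S / 4σ)^(1/4) = (326 / (4 × 5.67×10⁻⁸))^(1/4) = (1.44×10^9)^(1/4).
T = 195 K.

T ≈ 195 K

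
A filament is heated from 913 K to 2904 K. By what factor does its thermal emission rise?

P ∝ T⁴, so the ratio is (2904/913)⁴ = (3.181)⁴ = 102.

ratio ≈ 102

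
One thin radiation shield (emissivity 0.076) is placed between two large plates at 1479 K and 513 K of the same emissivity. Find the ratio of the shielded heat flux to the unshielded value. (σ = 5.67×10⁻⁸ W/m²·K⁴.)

With N identical shields there are N+1 = 2 gaps in series, each with the same radiative resistance, so the flux falls to 1/(N+1) of its unshielded value.

ratio ≈ 0.500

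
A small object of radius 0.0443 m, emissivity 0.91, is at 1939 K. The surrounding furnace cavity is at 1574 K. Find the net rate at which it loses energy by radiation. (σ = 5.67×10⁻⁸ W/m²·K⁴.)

Q ≈ 10200 W

A = 4πr² = 4π × (0.0443)² = 0.0247 m².
Q = εσA(T⁴ − T_s⁴). T⁴ − T_s⁴ = (1939)⁴ − (1574)⁴ = 1.41×10^13 − 6.14×10^12 = 8.00×10^12 K⁴.
Q = 0.91 × 5.67×10⁻⁸ × 0.0247 × 8.00×10^12 = 10200 W.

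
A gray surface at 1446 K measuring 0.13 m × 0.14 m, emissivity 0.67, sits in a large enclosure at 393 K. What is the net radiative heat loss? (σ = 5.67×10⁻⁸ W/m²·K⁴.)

A = 0.13 × 0.14 = 0.0182 m².
Q = εσA(T⁴ − T_s⁴). T⁴ − T_s⁴ = (1446)⁴ − (393)⁴ = 4.37×10^12 − 2.39×10^10 = 4.35×10^12 K⁴.
Q = 0.67 × 5.67×10⁻⁸ × 0.0182 × 4.35×10^12 = 3010 W.

Q ≈ 3010 W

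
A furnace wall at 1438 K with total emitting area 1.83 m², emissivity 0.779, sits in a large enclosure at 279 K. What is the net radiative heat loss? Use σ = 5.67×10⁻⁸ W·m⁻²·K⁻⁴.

Q = εσA(T⁴ − T_s⁴). T⁴ − T_s⁴ = (1438)⁴ − (279)⁴ = 4.28×10^12 − 6.06×10^9 = 4.27×10^12 K⁴.
Q = 0.779 × 5.67×10⁻⁸ × 1.83 × 4.27×10^12 = 3.45×10^5 W.

Q ≈ 3.45×10^5 W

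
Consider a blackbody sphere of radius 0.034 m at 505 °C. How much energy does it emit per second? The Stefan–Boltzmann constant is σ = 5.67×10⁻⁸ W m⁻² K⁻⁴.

P ≈ 302 W

A = 4πr² = 4π × (0.034)² = 0.0145 m².
505 °C = 778 K.
P = σAT⁴ = 5.67×10⁻⁸ × 0.0145 × (778)⁴ = 5.67×10⁻⁸ × 0.0145 × 3.66×10^11.
P = 302 W.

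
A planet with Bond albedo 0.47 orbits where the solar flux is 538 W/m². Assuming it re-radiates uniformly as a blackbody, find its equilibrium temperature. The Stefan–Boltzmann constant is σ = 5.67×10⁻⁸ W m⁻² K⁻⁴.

Power absorbed = (1−a)S·πR²; power emitted = 4πR²σT⁴. Equating and cancelling πR²:
T = ((1−a)S / 4σ)^(1/4) = (285 / (4 × 5.67×10⁻⁸))^(1/4) = (1.26×10^9)^(1/4).
T = 188 K.

T ≈ 188 K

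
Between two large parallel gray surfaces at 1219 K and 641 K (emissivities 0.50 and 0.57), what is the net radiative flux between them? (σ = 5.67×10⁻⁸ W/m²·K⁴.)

For two large parallel gray plates, q = σ(T₁⁴ − T₂⁴) / (1/ε₁ + 1/ε₂ − 1).
1/ε₁ + 1/ε₂ − 1 = 1/0.50 + 1/0.57 − 1 = 2.754.
T₁⁴ − T₂⁴ = 2.21×10^12 − 1.69×10^11 = 2.04×10^12 K⁴.
q = 5.67×10⁻⁸ × 2.04×10^12 / 2.754 = 42000 W/m².

q ≈ 42000 W/m²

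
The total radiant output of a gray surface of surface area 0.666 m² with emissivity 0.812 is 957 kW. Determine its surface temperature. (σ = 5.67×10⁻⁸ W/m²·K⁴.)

T ≈ 2360 K

From P = εσAT⁴, T = (P / εσA)^(1/4) = (9.57×10^5 / (0.812 × 5.67×10⁻⁸ × 0.666))^(1/4).
T = (3.12×10^13)^(1/4) = 2360 K.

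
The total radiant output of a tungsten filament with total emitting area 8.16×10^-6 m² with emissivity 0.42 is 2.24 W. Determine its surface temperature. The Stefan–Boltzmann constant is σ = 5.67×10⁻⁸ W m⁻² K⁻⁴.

From P = εσAT⁴, T = (P / εσA)^(1/4) = (2.24 / (0.42 × 5.67×10⁻⁸ × 8.16×10^-6))^(1/4).
T = (1.15×10^13)^(1/4) = 1840 K.

T ≈ 1840 K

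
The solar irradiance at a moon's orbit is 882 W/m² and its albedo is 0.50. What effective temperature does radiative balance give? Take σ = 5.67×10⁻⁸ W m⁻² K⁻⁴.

T ≈ 210 K

Power absorbed = (1−a)S·πR²; power emitted = 4πR²σT⁴. Equating and cancelling πR²:
T = ((1−a)S / 4σ)^(1/4) = (441 / (4 × 5.67×10⁻⁸))^(1/4) = (1.94×10^9)^(1/4).
T = 210 K.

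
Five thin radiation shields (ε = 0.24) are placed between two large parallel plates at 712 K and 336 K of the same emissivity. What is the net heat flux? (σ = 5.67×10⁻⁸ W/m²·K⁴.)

Each of the 6 gaps contributes resistance (2/ε − 1) = 2/0.24 − 1 = 7.333; total = 44.00.
q = σ(T₁⁴ − T₂⁴) / 44.00 = 5.67×10⁻⁸ × 2.44×10^11 / 44.00 = 315 W/m².

q ≈ 315 W/m²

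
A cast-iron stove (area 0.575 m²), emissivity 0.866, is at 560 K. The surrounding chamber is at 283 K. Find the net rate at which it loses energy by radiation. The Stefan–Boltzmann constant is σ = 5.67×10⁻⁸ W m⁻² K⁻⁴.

Q ≈ 2600 W

Q = εσA(T⁴ − T_s⁴). T⁴ − T_s⁴ = (560)⁴ − (283)⁴ = 9.83×10^10 − 6.41×10^9 = 9.19×10^10 K⁴.
Q = 0.866 × 5.67×10⁻⁸ × 0.575 × 9.19×10^10 = 2600 W.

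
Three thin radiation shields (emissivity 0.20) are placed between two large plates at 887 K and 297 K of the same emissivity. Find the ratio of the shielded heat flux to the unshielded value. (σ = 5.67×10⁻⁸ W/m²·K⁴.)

ratio ≈ 0.250

With N identical shields there are N+1 = 4 gaps in series, each with the same radiative resistance, so the flux falls to 1/(N+1) of its unshielded value.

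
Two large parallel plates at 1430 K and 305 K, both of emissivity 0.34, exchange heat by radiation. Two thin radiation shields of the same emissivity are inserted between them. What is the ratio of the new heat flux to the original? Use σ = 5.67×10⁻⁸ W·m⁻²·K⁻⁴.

ratio ≈ 0.333

With N identical shields there are N+1 = 3 gaps in series, each with the same radiative resistance, so the flux falls to 1/(N+1) of its unshielded value.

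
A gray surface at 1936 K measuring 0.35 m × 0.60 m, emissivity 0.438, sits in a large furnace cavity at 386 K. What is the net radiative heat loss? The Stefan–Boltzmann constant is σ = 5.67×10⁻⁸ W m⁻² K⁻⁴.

Q ≈ 73100 W

A = 0.35 × 0.60 = 0.210 m².
Q = εσA(T⁴ − T_s⁴). T⁴ − T_s⁴ = (1936)⁴ − (386)⁴ = 1.40×10^13 − 2.22×10^10 = 1.40×10^13 K⁴.
Q = 0.438 × 5.67×10⁻⁸ × 0.210 × 1.40×10^13 = 73100 W.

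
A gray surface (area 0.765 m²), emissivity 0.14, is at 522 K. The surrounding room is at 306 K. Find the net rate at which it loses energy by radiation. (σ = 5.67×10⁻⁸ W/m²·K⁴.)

Q = εσA(T⁴ − T_s⁴). T⁴ − T_s⁴ = (522)⁴ − (306)⁴ = 7.42×10^10 − 8.77×10^9 = 6.55×10^10 K⁴.
Q = 0.14 × 5.67×10⁻⁸ × 0.765 × 6.55×10^10 = 398 W.

Q ≈ 398 W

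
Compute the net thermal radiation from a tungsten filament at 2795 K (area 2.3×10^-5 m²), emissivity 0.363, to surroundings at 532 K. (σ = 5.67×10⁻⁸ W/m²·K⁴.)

Q ≈ 28.9 W

Q = εσA(T⁴ − T_s⁴). T⁴ − T_s⁴ = (2795)⁴ − (532)⁴ = 6.10×10^13 − 8.01×10^10 = 6.09×10^13 K⁴.
Q = 0.363 × 5.67×10⁻⁸ × 2.30×10^-5 × 6.09×10^13 = 28.9 W.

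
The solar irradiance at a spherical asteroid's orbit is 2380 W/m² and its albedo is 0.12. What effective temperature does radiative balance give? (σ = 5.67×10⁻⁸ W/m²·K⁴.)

Power absorbed = (1−a)S·πR²; power emitted = 4πR²σT⁴. Equating and cancelling πR²:
T = ((1−a)S / 4σ)^(1/4) = (2090 / (4 × 5.67×10⁻⁸))^(1/4) = (9.23×10^9)^(1/4).
T = 310 K.

T ≈ 310 K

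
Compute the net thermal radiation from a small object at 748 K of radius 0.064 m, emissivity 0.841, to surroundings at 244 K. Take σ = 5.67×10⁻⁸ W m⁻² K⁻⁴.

A = 4πr² = 4π × (0.064)² = 0.0515 m².
Q = εσA(T⁴ − T_s⁴). T⁴ − T_s⁴ = (748)⁴ − (244)⁴ = 3.13×10^11 − 3.54×10^9 = 3.10×10^11 K⁴.
Q = 0.841 × 5.67×10⁻⁸ × 0.0515 × 3.10×10^11 = 760 W.

Q ≈ 760 W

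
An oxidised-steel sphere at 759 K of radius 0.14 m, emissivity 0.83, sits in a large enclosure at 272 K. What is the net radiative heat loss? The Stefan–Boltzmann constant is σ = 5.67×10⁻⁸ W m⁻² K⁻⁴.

A = 4πr² = 4π × (0.14)² = 0.246 m².
Q = εσA(T⁴ − T_s⁴). T⁴ − T_s⁴ = (759)⁴ − (272)⁴ = 3.32×10^11 − 5.47×10^9 = 3.26×10^11 K⁴.
Q = 0.83 × 5.67×10⁻⁸ × 0.246 × 3.26×10^11 = 3780 W.

Q ≈ 3780 W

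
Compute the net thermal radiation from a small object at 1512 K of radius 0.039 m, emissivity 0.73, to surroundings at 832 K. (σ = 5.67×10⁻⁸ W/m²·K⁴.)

Q ≈ 3760 W

A = 4πr² = 4π × (0.039)² = 0.0191 m².
Q = εσA(T⁴ − T_s⁴). T⁴ − T_s⁴ = (1512)⁴ − (832)⁴ = 5.23×10^12 − 4.79×10^11 = 4.75×10^12 K⁴.
Q = 0.73 × 5.67×10⁻⁸ × 0.0191 × 4.75×10^12 = 3760 W.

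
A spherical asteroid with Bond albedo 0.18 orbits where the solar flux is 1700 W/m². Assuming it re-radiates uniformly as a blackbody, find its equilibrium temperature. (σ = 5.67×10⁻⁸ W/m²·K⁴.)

T ≈ 280 K

Power absorbed = (1−a)S·πR²; power emitted = 4πR²σT⁴. Equating and cancelling πR²:
T = ((1−a)S / 4σ)^(1/4) = (1390 / (4 × 5.67×10⁻⁸))^(1/4) = (6.15×10^9)^(1/4).
T = 280 K.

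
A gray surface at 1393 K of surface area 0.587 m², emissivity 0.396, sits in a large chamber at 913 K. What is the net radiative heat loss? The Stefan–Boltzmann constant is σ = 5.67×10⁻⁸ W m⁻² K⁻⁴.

Q ≈ 40500 W

Q = εσA(T⁴ − T_s⁴). T⁴ − T_s⁴ = (1393)⁴ − (913)⁴ = 3.77×10^12 − 6.95×10^11 = 3.07×10^12 K⁴.
Q = 0.396 × 5.67×10⁻⁸ × 0.587 × 3.07×10^12 = 40500 W.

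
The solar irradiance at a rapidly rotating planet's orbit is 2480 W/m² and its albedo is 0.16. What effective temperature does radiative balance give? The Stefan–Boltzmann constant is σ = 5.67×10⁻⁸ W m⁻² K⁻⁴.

Power absorbed = (1−a)S·πR²; power emitted = 4πR²σT⁴. Equating and cancelling πR²:
T = ((1−a)S / 4σ)^(1/4) = (2080 / (4 × 5.67×10⁻⁸))^(1/4) = (9.19×10^9)^(1/4).
T = 310 K.

T ≈ 310 K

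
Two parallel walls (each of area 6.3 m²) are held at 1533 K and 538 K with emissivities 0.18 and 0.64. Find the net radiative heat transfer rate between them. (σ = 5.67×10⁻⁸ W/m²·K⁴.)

For two large parallel gray plates, q = σ(T₁⁴ − T₂⁴) / (1/ε₁ + 1/ε₂ − 1).
1/ε₁ + 1/ε₂ − 1 = 1/0.18 + 1/0.64 − 1 = 6.118.
T₁⁴ − T₂⁴ = 5.52×10^12 − 8.38×10^10 = 5.44×10^12 K⁴.
q = 5.67×10⁻⁸ × 5.44×10^12 / 6.118 = 50400 W/m².
Q = q·A = 50400 × 6.3 = 3.18×10^5 W.

Q ≈ 3.18×10^5 W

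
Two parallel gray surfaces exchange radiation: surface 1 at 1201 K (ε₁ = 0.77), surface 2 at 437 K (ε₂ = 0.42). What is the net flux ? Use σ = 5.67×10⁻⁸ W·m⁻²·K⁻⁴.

For two large parallel gray plates, q = σ(T₁⁴ − T₂⁴) / (1/ε₁ + 1/ε₂ − 1).
1/ε₁ + 1/ε₂ − 1 = 1/0.77 + 1/0.42 − 1 = 2.680.
T₁⁴ − T₂⁴ = 2.08×10^12 − 3.65×10^10 = 2.04×10^12 K⁴.
q = 5.67×10⁻⁸ × 2.04×10^12 / 2.680 = 43300 W/m².

q ≈ 43300 W/m²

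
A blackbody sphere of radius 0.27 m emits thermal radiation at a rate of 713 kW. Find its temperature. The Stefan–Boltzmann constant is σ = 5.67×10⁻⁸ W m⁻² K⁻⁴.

A = 4πr² = 4π × (0.27)² = 0.916 m².
From P = σAT⁴, T = (P / σA)^(1/4) = (7.13×10^5 / (5.67×10⁻⁸ × 0.916))^(1/4).
T = (1.37×10^13)^(1/4) = 1920 K.

T ≈ 1920 K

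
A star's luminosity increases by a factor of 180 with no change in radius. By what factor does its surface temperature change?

P ∝ T⁴ ⇒ T ∝ P^(1/4), so T scales by (180)^(1/4) = 3.66.

factor ≈ 3.66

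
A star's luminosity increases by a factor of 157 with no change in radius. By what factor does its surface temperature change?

P ∝ T⁴ ⇒ T ∝ P^(1/4), so T scales by (157)^(1/4) = 3.54.

factor ≈ 3.54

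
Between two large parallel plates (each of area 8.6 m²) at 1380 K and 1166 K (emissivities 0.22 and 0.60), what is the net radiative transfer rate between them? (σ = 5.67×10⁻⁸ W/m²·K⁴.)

Q ≈ 1.66×10^5 W

For two large parallel gray plates, q = σ(T₁⁴ − T₂⁴) / (1/ε₁ + 1/ε₂ − 1).
1/ε₁ + 1/ε₂ − 1 = 1/0.22 + 1/0.60 − 1 = 5.212.
T₁⁴ − T₂⁴ = 3.63×10^12 − 1.85×10^12 = 1.78×10^12 K⁴.
q = 5.67×10⁻⁸ × 1.78×10^12 / 5.212 = 19300 W/m².
Q = q·A = 19300 × 8.6 = 1.66×10^5 W.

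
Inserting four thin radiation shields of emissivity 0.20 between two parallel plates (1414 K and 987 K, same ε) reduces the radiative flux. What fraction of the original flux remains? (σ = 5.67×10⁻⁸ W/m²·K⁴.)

ratio ≈ 0.200

With N identical shields there are N+1 = 5 gaps in series, each with the same radiative resistance, so the flux falls to 1/(N+1) of its unshielded value.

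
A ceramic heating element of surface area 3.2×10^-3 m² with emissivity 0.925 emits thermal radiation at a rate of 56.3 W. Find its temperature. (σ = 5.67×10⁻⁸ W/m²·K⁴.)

T ≈ 761 K

From P = εσAT⁴, T = (P / εσA)^(1/4) = (56.3 / (0.925 × 5.67×10⁻⁸ × 3.20×10^-3))^(1/4).
T = (3.35×10^11)^(1/4) = 761 K.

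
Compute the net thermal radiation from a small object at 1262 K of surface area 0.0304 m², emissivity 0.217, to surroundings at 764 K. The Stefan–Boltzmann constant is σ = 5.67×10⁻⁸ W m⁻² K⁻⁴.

Q = εσA(T⁴ − T_s⁴). T⁴ − T_s⁴ = (1262)⁴ − (764)⁴ = 2.54×10^12 − 3.41×10^11 = 2.20×10^12 K⁴.
Q = 0.217 × 5.67×10⁻⁸ × 0.0304 × 2.20×10^12 = 821 W.

Q ≈ 821 W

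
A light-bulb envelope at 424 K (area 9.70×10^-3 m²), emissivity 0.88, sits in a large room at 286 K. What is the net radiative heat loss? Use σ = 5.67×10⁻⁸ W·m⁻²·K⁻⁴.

Q = εσA(T⁴ − T_s⁴). T⁴ − T_s⁴ = (424)⁴ − (286)⁴ = 3.23×10^10 − 6.69×10^9 = 2.56×10^10 K⁴.
Q = 0.88 × 5.67×10⁻⁸ × 9.70×10^-3 × 2.56×10^10 = 12.4 W.

Q ≈ 12.4 W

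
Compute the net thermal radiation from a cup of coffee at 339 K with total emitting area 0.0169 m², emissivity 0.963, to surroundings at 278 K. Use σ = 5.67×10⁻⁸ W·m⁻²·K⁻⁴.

Q ≈ 6.68 W

Q = εσA(T⁴ − T_s⁴). T⁴ − T_s⁴ = (339)⁴ − (278)⁴ = 1.32×10^10 − 5.97×10^9 = 7.23×10^9 K⁴.
Q = 0.963 × 5.67×10⁻⁸ × 0.0169 × 7.23×10^9 = 6.68 W.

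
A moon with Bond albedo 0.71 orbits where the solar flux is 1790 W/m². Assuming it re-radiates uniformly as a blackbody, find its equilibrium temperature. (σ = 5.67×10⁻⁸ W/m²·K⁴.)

T ≈ 219 K

Power absorbed = (1−a)S·πR²; power emitted = 4πR²σT⁴. Equating and cancelling πR²:
T = ((1−a)S / 4σ)^(1/4) = (519 / (4 × 5.67×10⁻⁸))^(1/4) = (2.29×10^9)^(1/4).
T = 219 K.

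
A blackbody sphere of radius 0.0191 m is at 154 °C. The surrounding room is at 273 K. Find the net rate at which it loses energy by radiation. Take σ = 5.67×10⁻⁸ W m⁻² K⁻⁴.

Q ≈ 7.20 W

A = 4πr² = 4π × (0.0191)² = 4.58×10^-3 m².
Convert: 154 °C = 427 K.
Q = σA(T⁴ − T_s⁴). T⁴ − T_s⁴ = (427)⁴ − (273)⁴ = 3.32×10^10 − 5.55×10^9 = 2.77×10^10 K⁴.
Q = 5.67×10⁻⁸ × 4.58×10^-3 × 2.77×10^10 = 7.20 W.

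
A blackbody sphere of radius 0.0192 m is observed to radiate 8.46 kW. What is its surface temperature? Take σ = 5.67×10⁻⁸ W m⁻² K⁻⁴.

A = 4πr² = 4π × (0.0192)² = 4.63×10^-3 m².
From P = σAT⁴, T = (P / σA)^(1/4) = (8460 / (5.67×10⁻⁸ × 4.63×10^-3))^(1/4).
T = (3.22×10^13)^(1/4) = 2380 K.

T ≈ 2380 K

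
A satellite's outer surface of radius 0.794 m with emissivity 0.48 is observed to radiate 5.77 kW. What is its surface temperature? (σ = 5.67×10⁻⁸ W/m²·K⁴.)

A = 4πr² = 4π × (0.794)² = 7.92 m².
From P = εσAT⁴, T = (P / εσA)^(1/4) = (5770 / (0.48 × 5.67×10⁻⁸ × 7.92))^(1/4).
T = (2.68×10^10)^(1/4) = 404 K.

T ≈ 404 K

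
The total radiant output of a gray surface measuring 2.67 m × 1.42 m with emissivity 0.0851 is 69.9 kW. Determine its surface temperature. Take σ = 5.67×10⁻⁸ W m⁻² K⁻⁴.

T ≈ 1400 K

A = 2.67 × 1.42 = 3.79 m².
From P = εσAT⁴, T = (P / εσA)^(1/4) = (69900 / (0.0851 × 5.67×10⁻⁸ × 3.79))^(1/4).
T = (3.82×10^12)^(1/4) = 1400 K.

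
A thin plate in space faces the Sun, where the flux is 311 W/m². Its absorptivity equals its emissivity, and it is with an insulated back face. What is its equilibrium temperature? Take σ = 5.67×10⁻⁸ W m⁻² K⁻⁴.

Absorbed flux αS = emitted flux εσT⁴ (one radiating face); with α = ε, T = (S/σ)^(1/4).
T = (311 / 5.67×10⁻⁸)^(1/4) = (5.49×10^9)^(1/4).
T = 272 K.

T ≈ 272 K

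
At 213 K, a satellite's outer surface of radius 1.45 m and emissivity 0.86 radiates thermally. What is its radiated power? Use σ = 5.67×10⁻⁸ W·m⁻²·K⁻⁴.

P ≈ 2650 W

A = 4πr² = 4π × (1.45)² = 26.4 m².
Stefan–Boltzmann: P = εσAT⁴ = 0.86 × 5.67×10⁻⁸ × 26.4 × (213)⁴ = 0.86 × 5.67×10⁻⁸ × 26.4 × 2.06×10^9.
P = 2650 W.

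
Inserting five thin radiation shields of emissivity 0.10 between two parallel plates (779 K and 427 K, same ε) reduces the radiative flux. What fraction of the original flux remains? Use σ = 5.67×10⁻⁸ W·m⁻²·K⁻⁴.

With N identical shields there are N+1 = 6 gaps in series, each with the same radiative resistance, so the flux falls to 1/(N+1) of its unshielded value.

ratio ≈ 0.167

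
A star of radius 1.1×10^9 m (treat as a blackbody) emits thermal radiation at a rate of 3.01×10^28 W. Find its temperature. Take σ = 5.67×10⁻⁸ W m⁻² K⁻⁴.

T ≈ 13700 K

A = 4πr² = 4π × (1.1×10^9)² = 1.52×10^19 m².
From P = σAT⁴, T = (P / σA)^(1/4) = (3.01×10^28 / (5.67×10⁻⁸ × 1.52×10^19))^(1/4).
T = (3.49×10^16)^(1/4) = 13700 K.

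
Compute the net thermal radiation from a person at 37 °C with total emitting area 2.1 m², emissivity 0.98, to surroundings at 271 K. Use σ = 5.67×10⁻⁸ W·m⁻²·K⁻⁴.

Q ≈ 448 W

Convert: 37 °C = 310 K.
Q = εσA(T⁴ − T_s⁴). T⁴ − T_s⁴ = (310)⁴ − (271)⁴ = 9.24×10^9 − 5.39×10^9 = 3.84×10^9 K⁴.
Q = 0.98 × 5.67×10⁻⁸ × 2.10 × 3.84×10^9 = 448 W.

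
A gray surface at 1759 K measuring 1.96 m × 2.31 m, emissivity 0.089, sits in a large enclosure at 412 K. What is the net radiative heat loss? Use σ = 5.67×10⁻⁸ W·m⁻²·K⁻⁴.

Q ≈ 2.18×10^5 W

A = 1.96 × 2.31 = 4.53 m².
Q = εσA(T⁴ − T_s⁴). T⁴ − T_s⁴ = (1759)⁴ − (412)⁴ = 9.57×10^12 − 2.88×10^10 = 9.54×10^12 K⁴.
Q = 0.089 × 5.67×10⁻⁸ × 4.53 × 9.54×10^12 = 2.18×10^5 W.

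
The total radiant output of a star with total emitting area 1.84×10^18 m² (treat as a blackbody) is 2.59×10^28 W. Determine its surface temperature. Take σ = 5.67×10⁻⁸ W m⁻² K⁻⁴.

From P = σAT⁴, T = (P / σA)^(1/4) = (2.59×10^28 / (5.67×10⁻⁸ × 1.84×10^18))^(1/4).
T = (2.48×10^17)^(1/4) = 22300 K.

T ≈ 22300 K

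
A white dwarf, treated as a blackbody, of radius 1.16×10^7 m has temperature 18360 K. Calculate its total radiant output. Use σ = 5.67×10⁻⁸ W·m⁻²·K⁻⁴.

P ≈ 1.09×10^25 W

A = 4πr² = 4π × (1.16×10^7)² = 1.69×10^15 m².
P = σAT⁴ = 5.67×10⁻⁸ × 1.69×10^15 × (18360)⁴ = 5.67×10⁻⁸ × 1.69×10^15 × 1.14×10^17.
P = 1.09×10^25 W.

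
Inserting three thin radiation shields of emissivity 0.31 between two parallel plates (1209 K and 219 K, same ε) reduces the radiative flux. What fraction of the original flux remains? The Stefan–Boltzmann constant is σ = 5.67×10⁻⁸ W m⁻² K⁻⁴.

ratio ≈ 0.250

With N identical shields there are N+1 = 4 gaps in series, each with the same radiative resistance, so the flux falls to 1/(N+1) of its unshielded value.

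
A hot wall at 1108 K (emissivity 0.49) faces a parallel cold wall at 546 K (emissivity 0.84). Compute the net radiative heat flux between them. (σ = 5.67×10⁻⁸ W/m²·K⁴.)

For two large parallel gray plates, q = σ(T₁⁴ − T₂⁴) / (1/ε₁ + 1/ε₂ − 1).
1/ε₁ + 1/ε₂ − 1 = 1/0.49 + 1/0.84 − 1 = 2.231.
T₁⁴ − T₂⁴ = 1.51×10^12 − 8.89×10^10 = 1.42×10^12 K⁴.
q = 5.67×10⁻⁸ × 1.42×10^12 / 2.231 = 36000 W/m².

q ≈ 36000 W/m²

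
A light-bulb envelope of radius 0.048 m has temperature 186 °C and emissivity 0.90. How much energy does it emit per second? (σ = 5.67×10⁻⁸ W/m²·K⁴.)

A = 4πr² = 4π × (0.048)² = 0.0290 m².
186 °C = 459 K.
Stefan–Boltzmann: P = εσAT⁴ = 0.90 × 5.67×10⁻⁸ × 0.0290 × (459)⁴ = 0.90 × 5.67×10⁻⁸ × 0.0290 × 4.44×10^10.
P = 65.6 W.

P ≈ 65.6 W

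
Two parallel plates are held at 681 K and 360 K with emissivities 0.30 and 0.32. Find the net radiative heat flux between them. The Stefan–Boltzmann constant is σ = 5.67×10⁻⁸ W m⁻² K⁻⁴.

For two large parallel gray plates, q = σ(T₁⁴ − T₂⁴) / (1/ε₁ + 1/ε₂ − 1).
1/ε₁ + 1/ε₂ − 1 = 1/0.30 + 1/0.32 − 1 = 5.458.
T₁⁴ − T₂⁴ = 2.15×10^11 − 1.68×10^10 = 1.98×10^11 K⁴.
q = 5.67×10⁻⁸ × 1.98×10^11 / 5.458 = 2060 W/m².

q ≈ 2060 W/m²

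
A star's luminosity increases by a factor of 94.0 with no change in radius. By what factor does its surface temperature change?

P ∝ T⁴ ⇒ T ∝ P^(1/4), so T scales by (94.0)^(1/4) = 3.11.

factor ≈ 3.11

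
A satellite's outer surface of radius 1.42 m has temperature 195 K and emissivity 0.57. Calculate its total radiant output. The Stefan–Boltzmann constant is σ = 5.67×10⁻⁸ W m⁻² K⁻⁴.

P ≈ 1180 W

A = 4πr² = 4π × (1.42)² = 25.3 m².
Stefan–Boltzmann: P = εσAT⁴ = 0.57 × 5.67×10⁻⁸ × 25.3 × (195)⁴ = 0.57 × 5.67×10⁻⁸ × 25.3 × 1.45×10^9.
P = 1180 W.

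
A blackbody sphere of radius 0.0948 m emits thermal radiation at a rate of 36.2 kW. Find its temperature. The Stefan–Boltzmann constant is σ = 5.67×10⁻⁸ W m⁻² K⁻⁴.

T ≈ 1540 K

A = 4πr² = 4π × (0.0948)² = 0.113 m².
From P = σAT⁴, T = (P / σA)^(1/4) = (36200 / (5.67×10⁻⁸ × 0.113))^(1/4).
T = (5.65×10^12)^(1/4) = 1540 K.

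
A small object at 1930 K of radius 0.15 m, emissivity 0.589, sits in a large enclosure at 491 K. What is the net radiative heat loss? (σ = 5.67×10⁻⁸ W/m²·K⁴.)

A = 4πr² = 4π × (0.15)² = 0.283 m².
Q = εσA(T⁴ − T_s⁴). T⁴ − T_s⁴ = (1930)⁴ − (491)⁴ = 1.39×10^13 − 5.81×10^10 = 1.38×10^13 K⁴.
Q = 0.589 × 5.67×10⁻⁸ × 0.283 × 1.38×10^13 = 1.30×10^5 W.

Q ≈ 1.30×10^5 W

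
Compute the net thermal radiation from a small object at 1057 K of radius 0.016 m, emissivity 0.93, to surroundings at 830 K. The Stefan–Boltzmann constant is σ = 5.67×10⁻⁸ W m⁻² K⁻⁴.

A = 4πr² = 4π × (0.016)² = 3.22×10^-3 m².
Q = εσA(T⁴ − T_s⁴). T⁴ − T_s⁴ = (1057)⁴ − (830)⁴ = 1.25×10^12 − 4.75×10^11 = 7.74×10^11 K⁴.
Q = 0.93 × 5.67×10⁻⁸ × 3.22×10^-3 × 7.74×10^11 = 131 W.

Q ≈ 131 W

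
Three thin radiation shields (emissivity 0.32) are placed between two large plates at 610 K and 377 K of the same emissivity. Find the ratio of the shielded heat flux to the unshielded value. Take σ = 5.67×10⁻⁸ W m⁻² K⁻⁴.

ratio ≈ 0.250

With N identical shields there are N+1 = 4 gaps in series, each with the same radiative resistance, so the flux falls to 1/(N+1) of its unshielded value.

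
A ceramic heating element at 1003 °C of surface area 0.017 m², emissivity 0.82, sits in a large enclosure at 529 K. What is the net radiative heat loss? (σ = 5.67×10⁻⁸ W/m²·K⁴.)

Q ≈ 2030 W

Convert: 1003 °C = 1276 K.
Q = εσA(T⁴ − T_s⁴). T⁴ − T_s⁴ = (1276)⁴ − (529)⁴ = 2.65×10^12 − 7.83×10^10 = 2.57×10^12 K⁴.
Q = 0.82 × 5.67×10⁻⁸ × 0.0170 × 2.57×10^12 = 2030 W.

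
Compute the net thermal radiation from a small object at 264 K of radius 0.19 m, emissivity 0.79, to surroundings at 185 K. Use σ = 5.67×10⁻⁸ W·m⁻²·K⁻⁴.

Q ≈ 74.9 W

A = 4πr² = 4π × (0.19)² = 0.454 m².
Q = εσA(T⁴ − T_s⁴). T⁴ − T_s⁴ = (264)⁴ − (185)⁴ = 4.86×10^9 − 1.17×10^9 = 3.69×10^9 K⁴.
Q = 0.79 × 5.67×10⁻⁸ × 0.454 × 3.69×10^9 = 74.9 W.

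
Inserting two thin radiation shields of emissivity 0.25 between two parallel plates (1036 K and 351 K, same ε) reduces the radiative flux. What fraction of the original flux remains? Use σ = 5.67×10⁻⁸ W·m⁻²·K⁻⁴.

ratio ≈ 0.333

With N identical shields there are N+1 = 3 gaps in series, each with the same radiative resistance, so the flux falls to 1/(N+1) of its unshielded value.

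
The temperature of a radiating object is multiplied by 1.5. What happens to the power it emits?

factor ≈ 5.06

P ∝ T⁴, so the power scales as (1.5)⁴ = 5.06.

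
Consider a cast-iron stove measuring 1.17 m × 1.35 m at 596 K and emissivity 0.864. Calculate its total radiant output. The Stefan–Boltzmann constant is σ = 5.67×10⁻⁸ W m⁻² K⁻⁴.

A = 1.17 × 1.35 = 1.58 m².
Stefan–Boltzmann: P = εσAT⁴ = 0.864 × 5.67×10⁻⁸ × 1.58 × (596)⁴ = 0.864 × 5.67×10⁻⁸ × 1.58 × 1.26×10^11.
P = 9760 W.

P ≈ 9760 W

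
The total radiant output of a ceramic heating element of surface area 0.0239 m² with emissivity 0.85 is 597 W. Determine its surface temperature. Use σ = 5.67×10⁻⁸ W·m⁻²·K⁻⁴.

T ≈ 848 K

From P = εσAT⁴, T = (P / εσA)^(1/4) = (597 / (0.85 × 5.67×10⁻⁸ × 0.0239))^(1/4).
T = (5.18×10^11)^(1/4) = 848 K.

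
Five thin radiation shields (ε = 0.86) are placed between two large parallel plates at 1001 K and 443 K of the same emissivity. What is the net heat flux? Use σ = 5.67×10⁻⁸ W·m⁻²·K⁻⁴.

Each of the 6 gaps contributes resistance (2/ε − 1) = 2/0.86 − 1 = 1.326; total = 7.953.
q = σ(T₁⁴ − T₂⁴) / 7.953 = 5.67×10⁻⁸ × 9.65×10^11 / 7.953 = 6880 W/m².

q ≈ 6880 W/m²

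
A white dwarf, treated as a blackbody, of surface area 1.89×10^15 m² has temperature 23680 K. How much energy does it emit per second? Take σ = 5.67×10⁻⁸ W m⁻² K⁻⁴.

P = σAT⁴ = 5.67×10⁻⁸ × 1.89×10^15 × (23680)⁴ = 5.67×10⁻⁸ × 1.89×10^15 × 3.14×10^17.
P = 3.37×10^25 W.

P ≈ 3.37×10^25 W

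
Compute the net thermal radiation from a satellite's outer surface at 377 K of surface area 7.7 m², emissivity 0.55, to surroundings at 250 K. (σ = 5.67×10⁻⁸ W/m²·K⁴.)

Q = εσA(T⁴ − T_s⁴). T⁴ − T_s⁴ = (377)⁴ − (250)⁴ = 2.02×10^10 − 3.91×10^9 = 1.63×10^10 K⁴.
Q = 0.55 × 5.67×10⁻⁸ × 7.70 × 1.63×10^10 = 3910 W.

Q ≈ 3910 W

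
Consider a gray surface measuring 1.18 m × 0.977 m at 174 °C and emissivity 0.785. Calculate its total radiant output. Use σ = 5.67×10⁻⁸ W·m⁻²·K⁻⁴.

P ≈ 2050 W

A = 1.18 × 0.977 = 1.15 m².
174 °C = 447 K.
Stefan–Boltzmann: P = εσAT⁴ = 0.785 × 5.67×10⁻⁸ × 1.15 × (447)⁴ = 0.785 × 5.67×10⁻⁸ × 1.15 × 3.99×10^10.
P = 2050 W.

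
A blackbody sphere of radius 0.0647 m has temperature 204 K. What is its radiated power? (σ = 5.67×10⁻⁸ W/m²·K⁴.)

P ≈ 5.17 W

A = 4πr² = 4π × (0.0647)² = 0.0526 m².
P = σAT⁴ = 5.67×10⁻⁸ × 0.0526 × (204)⁴ = 5.67×10⁻⁸ × 0.0526 × 1.73×10^9.
P = 5.17 W.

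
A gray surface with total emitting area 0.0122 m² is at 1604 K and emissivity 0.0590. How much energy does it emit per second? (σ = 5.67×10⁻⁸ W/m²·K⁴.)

P ≈ 270 W

P = εσAT⁴ = 0.0590 × 5.67×10⁻⁸ × 0.0122 × (1604)⁴ = 0.0590 × 5.67×10⁻⁸ × 0.0122 × 6.62×10^12.
P = 270 W.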